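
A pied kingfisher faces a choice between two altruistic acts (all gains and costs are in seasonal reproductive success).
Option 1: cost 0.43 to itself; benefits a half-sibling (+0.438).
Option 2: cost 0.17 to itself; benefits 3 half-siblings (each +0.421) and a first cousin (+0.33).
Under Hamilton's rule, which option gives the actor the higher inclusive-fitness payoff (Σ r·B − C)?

Option 1: r to a half-sibling = 0.25.
Option 1: Σ r·B − C = (1·0.25·0.438) − 0.43 = -0.3205.
Option 2: r to a half-sibling = 0.25.
Option 2: r to a first cousin = 0.125.
Option 2: Σ r·B − C = (3·0.25·0.421 + 1·0.125·0.33) − 0.17 = 0.187.
Option 2 has the higher net inclusive-fitness payoff.

Option 2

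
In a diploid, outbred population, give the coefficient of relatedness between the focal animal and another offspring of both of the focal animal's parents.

0.5

Each parent–offspring link contributes a factor of 1/2, and independent paths through distinct common ancestors add.
Full sibs share both parents — two paths of length 2: r = 2·(1/2)^2 = 1/2.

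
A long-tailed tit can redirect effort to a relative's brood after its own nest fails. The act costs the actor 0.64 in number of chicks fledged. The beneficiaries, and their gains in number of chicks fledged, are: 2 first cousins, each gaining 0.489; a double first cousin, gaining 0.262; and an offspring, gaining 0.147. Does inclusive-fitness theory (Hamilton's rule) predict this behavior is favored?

Hamilton's rule: the trait is favored when the sum of r·B over every recipient exceeds the actor's cost C.
r to a first cousin = 1/8 (first cousins share one grandparent pair — two paths of length 4: r = 2·(1/2)^4 = 1/8).
r to a double first cousin = 0.25 (double first cousins share both grandparent pairs — four paths of length 4: r = 4·(1/2)^4 = 1/4).
r to an offspring = 1/2 (one parent–offspring link: r = (1/2)^1 = 1/2).
Summing one r·B term per recipient: 2·0.125·0.489 + 1·0.25·0.262 + 1·0.5·0.147 = 0.26125.
0.26125 < 0.64: the indirect benefit is less than the cost.

No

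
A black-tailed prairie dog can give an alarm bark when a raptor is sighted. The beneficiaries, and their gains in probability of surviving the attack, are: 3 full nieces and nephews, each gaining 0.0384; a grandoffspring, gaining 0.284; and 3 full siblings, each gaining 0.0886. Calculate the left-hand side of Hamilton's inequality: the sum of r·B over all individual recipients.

r to a full niece or nephew = 0.25 (full aunt/uncle↔niece/nephew: two paths of length 3 through the shared grandparent pair: r = 2·(1/2)^3 = 1/4).
r to a grandoffspring = 1/4 (two parent–offspring links: r = (1/2)^2 = 1/4).
r to a full sibling = 1/2 (full sibs share both parents — two paths of length 2: r = 2·(1/2)^2 = 1/2).
Summing one r·B term per recipient: 3·0.25·0.0384 + 1·0.25·0.284 + 3·0.5·0.0886 = 0.2327.

0.2327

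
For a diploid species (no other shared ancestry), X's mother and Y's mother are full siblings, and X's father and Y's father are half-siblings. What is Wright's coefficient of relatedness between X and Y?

Independent pedigree routes through distinct common ancestors add.
X and Y are related in two ways: first cousins through their mothers (r = 1/8) and half first cousins through their fathers (r = 1/16).
r = 1/8 + 1/16 = 3/16 = 0.1875.

0.1875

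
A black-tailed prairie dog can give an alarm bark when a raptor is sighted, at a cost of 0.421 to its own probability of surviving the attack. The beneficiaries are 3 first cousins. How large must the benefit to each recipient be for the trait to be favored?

1.1227

r to a first cousin = 1/8 (first cousins share one grandparent pair — two paths of length 4: r = 2·(1/2)^4 = 1/8).
Hamilton's rule with n recipients of equal r: n·r·B > C, so B > C/(n·r) = 0.421/(3·0.125) = 1.1227.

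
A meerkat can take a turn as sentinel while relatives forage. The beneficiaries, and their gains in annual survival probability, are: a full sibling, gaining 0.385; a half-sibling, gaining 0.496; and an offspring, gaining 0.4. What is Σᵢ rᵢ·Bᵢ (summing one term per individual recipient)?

r to a full sibling = 1/2 (full sibs share both parents — two paths of length 2: r = 2·(1/2)^2 = 1/2).
r to a half-sibling = 0.25 (half-sibs share one parent — one path of length 2: r = (1/2)^2 = 1/4).
r to an offspring = 1/2 (one parent–offspring link: r = (1/2)^1 = 1/2).
Summing one r·B term per recipient: 1·0.5·0.385 + 1·0.25·0.496 + 1·0.5·0.4 = 0.5165.

0.5165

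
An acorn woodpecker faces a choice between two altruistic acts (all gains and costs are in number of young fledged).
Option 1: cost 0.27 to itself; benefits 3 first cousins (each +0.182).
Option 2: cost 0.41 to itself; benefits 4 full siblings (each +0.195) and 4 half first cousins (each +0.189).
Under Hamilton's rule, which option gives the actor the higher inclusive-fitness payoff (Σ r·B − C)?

Option 2

Option 1: r to a first cousin = 0.125.
Option 1: Σ r·B − C = (3·0.125·0.182) − 0.27 = -0.20175.
Option 2: r to a full sibling = 0.5.
Option 2: r to a half first cousin = 0.0625.
Option 2: Σ r·B − C = (4·0.5·0.195 + 4·0.0625·0.189) − 0.41 = 0.02725.
Option 2 has the higher net inclusive-fitness payoff.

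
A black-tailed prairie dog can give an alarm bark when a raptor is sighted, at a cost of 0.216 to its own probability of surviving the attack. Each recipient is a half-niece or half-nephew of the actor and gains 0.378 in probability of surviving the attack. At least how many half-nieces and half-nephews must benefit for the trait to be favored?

r to a half-niece or half-nephew = 1/8 (half-aunt/uncle↔niece/nephew: one path of length 3: r = (1/2)^3 = 1/8).
Hamilton's rule: n·r·B > C  ⇒  n > C/(r·B) = 0.216/(0.125·0.378) = 4.571.
The smallest integer exceeding 4.571 is 5.

5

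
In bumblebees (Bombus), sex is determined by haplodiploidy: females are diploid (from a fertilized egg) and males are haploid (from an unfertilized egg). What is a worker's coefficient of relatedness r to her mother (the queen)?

One meiotic link between diploid queen and diploid daughter: r = 1/2.

0.5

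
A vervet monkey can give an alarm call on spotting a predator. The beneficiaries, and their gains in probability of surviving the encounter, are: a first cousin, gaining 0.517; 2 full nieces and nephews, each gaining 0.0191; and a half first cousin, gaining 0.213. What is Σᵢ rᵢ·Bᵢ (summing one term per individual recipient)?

0.0874875

r to a first cousin = 0.125 (first cousins share one grandparent pair — two paths of length 4: r = 2·(1/2)^4 = 1/8).
r to a full niece or nephew = 1/4 (full aunt/uncle↔niece/nephew: two paths of length 3 through the shared grandparent pair: r = 2·(1/2)^3 = 1/4).
r to a half first cousin = 1/16 (half first cousins share one grandparent — one path of length 4: r = (1/2)^4 = 1/16).
Summing one r·B term per recipient: 1·0.125·0.517 + 2·0.25·0.0191 + 1·0.0625·0.213 = 0.0874875.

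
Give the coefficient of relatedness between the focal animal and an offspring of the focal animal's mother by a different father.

Each parent–offspring link contributes a factor of 1/2, and independent paths through distinct common ancestors add.
Half-sibs share one parent — one path of length 2: r = (1/2)^2 = 1/4.

0.25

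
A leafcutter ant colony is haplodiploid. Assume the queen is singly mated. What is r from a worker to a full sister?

Haplodiploid full sisters inherit their father's entire haploid genome identically (contributing 1/2) and on average half of their mother's contribution (1/2 · 1/2 = 1/4); r = 1/2 + 1/4 = 3/4.

0.75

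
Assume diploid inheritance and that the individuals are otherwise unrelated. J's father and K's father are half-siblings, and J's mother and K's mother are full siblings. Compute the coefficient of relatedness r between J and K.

0.1875

Relatedness sums over independent paths through distinct common ancestors.
J and K are related in two ways: half first cousins through their fathers (r = 1/16) and first cousins through their mothers (r = 1/8).
r = 1/16 + 1/8 = 3/16 = 0.1875.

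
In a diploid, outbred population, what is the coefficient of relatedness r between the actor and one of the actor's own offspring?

0.5

Each parent–offspring link contributes a factor of 1/2, and independent paths through distinct common ancestors add.
One parent–offspring link: r = (1/2)^1 = 1/2.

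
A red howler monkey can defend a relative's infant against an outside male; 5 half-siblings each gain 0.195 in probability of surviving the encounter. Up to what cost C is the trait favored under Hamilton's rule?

0.24375

r to a half-sibling = 1/4 (half-sibs share one parent — one path of length 2: r = (1/2)^2 = 1/4).
Hamilton's rule: n·r·B > C, so the trait is favored while C < n·r·B = 5·0.25·0.195 = 0.24375.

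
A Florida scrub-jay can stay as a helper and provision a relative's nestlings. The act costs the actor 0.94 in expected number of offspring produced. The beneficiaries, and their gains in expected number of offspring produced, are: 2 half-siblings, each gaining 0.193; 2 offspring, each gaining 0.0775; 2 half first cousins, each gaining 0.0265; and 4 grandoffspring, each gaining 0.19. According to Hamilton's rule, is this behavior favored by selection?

Hamilton's rule: the trait is favored when the sum of r·B over every recipient exceeds the actor's cost C.
r to a half-sibling = 0.25 (half-sibs share one parent — one path of length 2: r = (1/2)^2 = 1/4).
r to an offspring = 0.5 (one parent–offspring link: r = (1/2)^1 = 1/2).
r to a half first cousin = 0.0625 (half first cousins share one grandparent — one path of length 4: r = (1/2)^4 = 1/16).
r to a grandoffspring = 1/4 (two parent–offspring links: r = (1/2)^2 = 1/4).
Summing one r·B term per recipient: 2·0.25·0.193 + 2·0.5·0.0775 + 2·0.0625·0.0265 + 4·0.25·0.19 = 0.3673125.
0.3673125 < 0.94: the indirect benefit is less than the cost.

No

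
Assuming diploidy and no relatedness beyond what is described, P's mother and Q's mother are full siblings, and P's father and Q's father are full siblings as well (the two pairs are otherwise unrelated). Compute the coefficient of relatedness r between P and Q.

With two independent routes of shared ancestry, r is the sum of the two contributions.
P and Q are related in two ways: first cousins through their mothers (r = 1/8) and first cousins through their fathers (r = 1/8) — i.e. double first cousins.
r = 1/8 + 1/8 = 1/4 = 0.25.

0.25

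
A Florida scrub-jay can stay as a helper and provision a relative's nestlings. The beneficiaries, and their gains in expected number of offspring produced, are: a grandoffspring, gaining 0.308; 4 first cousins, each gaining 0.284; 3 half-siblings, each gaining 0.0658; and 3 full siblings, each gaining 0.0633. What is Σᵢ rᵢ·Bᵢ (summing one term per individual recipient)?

0.3633

r to a grandoffspring = 1/4 (two parent–offspring links: r = (1/2)^2 = 1/4).
r to a first cousin = 0.125 (first cousins share one grandparent pair — two paths of length 4: r = 2·(1/2)^4 = 1/8).
r to a half-sibling = 0.25 (half-sibs share one parent — one path of length 2: r = (1/2)^2 = 1/4).
r to a full sibling = 0.5 (full sibs share both parents — two paths of length 2: r = 2·(1/2)^2 = 1/2).
Summing one r·B term per recipient: 1·0.25·0.308 + 4·0.125·0.284 + 3·0.25·0.0658 + 3·0.5·0.0633 = 0.3633.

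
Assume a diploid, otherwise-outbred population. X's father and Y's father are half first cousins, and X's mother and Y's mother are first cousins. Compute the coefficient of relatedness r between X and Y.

0.046875

Relatedness sums over independent paths through distinct common ancestors.
X and Y are related in two ways: half second cousins through their fathers (r = 1/64) and second cousins through their mothers (r = 1/32).
r = 1/64 + 1/32 = 0.046875.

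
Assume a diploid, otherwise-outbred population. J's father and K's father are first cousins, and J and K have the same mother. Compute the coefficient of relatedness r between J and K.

0.28125

Independent pedigree routes through distinct common ancestors add.
J and K are related in two ways: second cousins through their fathers (r = 1/32) and half-sibs through their shared mother (r = 1/4).
r = 1/32 + 1/4 = 9/32 = 0.28125.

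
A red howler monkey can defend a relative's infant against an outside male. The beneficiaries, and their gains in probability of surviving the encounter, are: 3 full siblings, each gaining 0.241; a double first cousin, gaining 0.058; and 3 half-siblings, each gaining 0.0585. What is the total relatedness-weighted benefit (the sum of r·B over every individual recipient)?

r to a full sibling = 1/2 (full sibs share both parents — two paths of length 2: r = 2·(1/2)^2 = 1/2).
r to a double first cousin = 0.25 (double first cousins share both grandparent pairs — four paths of length 4: r = 4·(1/2)^4 = 1/4).
r to a half-sibling = 0.25 (half-sibs share one parent — one path of length 2: r = (1/2)^2 = 1/4).
Summing one r·B term per recipient: 3·0.5·0.241 + 1·0.25·0.058 + 3·0.25·0.0585 = 0.419875.

0.419875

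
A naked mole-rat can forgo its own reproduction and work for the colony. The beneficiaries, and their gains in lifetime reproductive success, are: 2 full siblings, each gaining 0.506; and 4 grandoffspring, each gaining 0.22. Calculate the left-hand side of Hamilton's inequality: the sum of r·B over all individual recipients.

0.726

r to a full sibling = 1/2 (full sibs share both parents — two paths of length 2: r = 2·(1/2)^2 = 1/2).
r to a grandoffspring = 0.25 (two parent–offspring links: r = (1/2)^2 = 1/4).
Summing one r·B term per recipient: 2·0.5·0.506 + 4·0.25·0.22 = 0.726.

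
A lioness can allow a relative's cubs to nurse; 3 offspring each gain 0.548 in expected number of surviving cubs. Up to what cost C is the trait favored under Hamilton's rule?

0.822

r to an offspring = 0.5 (one parent–offspring link: r = (1/2)^1 = 1/2).
Hamilton's rule: n·r·B > C, so the trait is favored while C < n·r·B = 3·0.5·0.548 = 0.822.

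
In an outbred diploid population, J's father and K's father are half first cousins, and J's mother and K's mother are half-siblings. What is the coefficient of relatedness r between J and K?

Wright's path rule: contributions from independent ancestry routes add.
J and K are related in two ways: half second cousins through their fathers (r = 1/64) and half first cousins through their mothers (r = 1/16).
r = 1/64 + 1/16 = 5/64 = 0.078125.

0.078125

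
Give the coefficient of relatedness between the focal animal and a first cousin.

Each parent–offspring link contributes a factor of 1/2, and independent paths through distinct common ancestors add.
First cousins share one grandparent pair — two paths of length 4: r = 2·(1/2)^4 = 1/8.

0.125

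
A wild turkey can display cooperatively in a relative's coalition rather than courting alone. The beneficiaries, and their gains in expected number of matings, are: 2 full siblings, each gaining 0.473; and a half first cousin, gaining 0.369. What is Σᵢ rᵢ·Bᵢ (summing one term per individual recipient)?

r to a full sibling = 1/2 (full sibs share both parents — two paths of length 2: r = 2·(1/2)^2 = 1/2).
r to a half first cousin = 1/16 (half first cousins share one grandparent — one path of length 4: r = (1/2)^4 = 1/16).
Summing one r·B term per recipient: 2·0.5·0.473 + 1·0.0625·0.369 = 0.4960625.

0.4960625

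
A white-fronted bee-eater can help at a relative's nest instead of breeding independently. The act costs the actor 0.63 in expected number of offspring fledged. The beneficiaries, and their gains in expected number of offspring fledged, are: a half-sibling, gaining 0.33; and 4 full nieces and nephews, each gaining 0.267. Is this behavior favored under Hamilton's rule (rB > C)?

No

Hamilton's rule: the trait is favored when the sum of r·B over every recipient exceeds the actor's cost C.
r to a half-sibling = 1/4 (half-sibs share one parent — one path of length 2: r = (1/2)^2 = 1/4).
r to a full niece or nephew = 0.25 (full aunt/uncle↔niece/nephew: two paths of length 3 through the shared grandparent pair: r = 2·(1/2)^3 = 1/4).
Summing one r·B term per recipient: 1·0.25·0.33 + 4·0.25·0.267 = 0.3495.
0.3495 < 0.63: the indirect benefit is less than the cost.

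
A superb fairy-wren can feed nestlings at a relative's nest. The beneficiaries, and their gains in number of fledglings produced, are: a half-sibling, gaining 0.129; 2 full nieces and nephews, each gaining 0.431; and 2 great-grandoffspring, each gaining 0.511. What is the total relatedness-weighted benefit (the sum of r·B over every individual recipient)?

0.3755

r to a half-sibling = 1/4 (half-sibs share one parent — one path of length 2: r = (1/2)^2 = 1/4).
r to a full niece or nephew = 0.25 (full aunt/uncle↔niece/nephew: two paths of length 3 through the shared grandparent pair: r = 2·(1/2)^3 = 1/4).
r to a great-grandoffspring = 0.125 (three parent–offspring links: r = (1/2)^3 = 1/8).
Summing one r·B term per recipient: 1·0.25·0.129 + 2·0.25·0.431 + 2·0.125·0.511 = 0.3755.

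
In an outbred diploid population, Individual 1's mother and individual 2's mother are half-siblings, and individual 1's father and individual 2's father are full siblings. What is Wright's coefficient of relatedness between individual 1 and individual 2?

Independent pedigree routes through distinct common ancestors add.
Individual 1 and individual 2 are related in two ways: half first cousins through their mothers (r = 1/16) and first cousins through their fathers (r = 1/8).
r = 1/16 + 1/8 = 0.1875.

0.1875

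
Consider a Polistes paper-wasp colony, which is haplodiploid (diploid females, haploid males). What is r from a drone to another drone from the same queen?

0.5

Haploid brothers each carry a random half of the queen's diploid genome, so on average they share half: r = 1/2.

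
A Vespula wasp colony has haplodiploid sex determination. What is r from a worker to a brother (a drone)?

0.25

Her haploid brother carries none of their father's genes and a random half of their mother's genome; that half matches the maternal half of her own genome with probability 1/2: r = 1/2 · 1/2 = 1/4.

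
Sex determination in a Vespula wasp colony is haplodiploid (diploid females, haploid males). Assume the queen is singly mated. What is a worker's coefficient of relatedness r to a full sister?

Haplodiploid full sisters inherit their father's entire haploid genome identically (contributing 1/2) and on average half of their mother's contribution (1/2 · 1/2 = 1/4); r = 1/2 + 1/4 = 3/4.

0.75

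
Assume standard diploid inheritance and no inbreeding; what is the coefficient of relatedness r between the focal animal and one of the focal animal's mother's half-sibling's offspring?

Each parent–offspring link contributes a factor of 1/2, and independent paths through distinct common ancestors add.
Half first cousins share one grandparent — one path of length 4: r = (1/2)^4 = 1/16.

0.0625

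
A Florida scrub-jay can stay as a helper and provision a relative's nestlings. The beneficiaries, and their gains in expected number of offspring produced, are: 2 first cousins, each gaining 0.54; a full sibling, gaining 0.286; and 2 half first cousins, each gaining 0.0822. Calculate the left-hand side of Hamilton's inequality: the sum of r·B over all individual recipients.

r to a first cousin = 1/8 (first cousins share one grandparent pair — two paths of length 4: r = 2·(1/2)^4 = 1/8).
r to a full sibling = 0.5 (full sibs share both parents — two paths of length 2: r = 2·(1/2)^2 = 1/2).
r to a half first cousin = 1/16 (half first cousins share one grandparent — one path of length 4: r = (1/2)^4 = 1/16).
Summing one r·B term per recipient: 2·0.125·0.54 + 1·0.5·0.286 + 2·0.0625·0.0822 = 0.288275.

0.288275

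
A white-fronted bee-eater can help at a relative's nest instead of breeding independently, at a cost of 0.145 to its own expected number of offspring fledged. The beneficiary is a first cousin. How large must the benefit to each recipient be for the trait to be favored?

r to a first cousin = 1/8 (first cousins share one grandparent pair — two paths of length 4: r = 2·(1/2)^4 = 1/8).
Hamilton's rule with n recipients of equal r: n·r·B > C, so B > C/(n·r) = 0.145/(1·0.125) = 1.16.

1.16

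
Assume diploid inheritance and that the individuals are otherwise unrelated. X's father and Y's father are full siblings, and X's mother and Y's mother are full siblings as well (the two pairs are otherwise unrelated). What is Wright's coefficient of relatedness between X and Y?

0.25

Relatedness sums over independent paths through distinct common ancestors.
X and Y are related in two ways: first cousins through their fathers (r = 1/8) and first cousins through their mothers (r = 1/8) — i.e. double first cousins.
r = 1/8 + 1/8 = 0.25.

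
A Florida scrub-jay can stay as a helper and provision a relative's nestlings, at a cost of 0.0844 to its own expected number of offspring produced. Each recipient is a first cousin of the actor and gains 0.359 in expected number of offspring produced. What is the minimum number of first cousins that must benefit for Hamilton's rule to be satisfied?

2

r to a first cousin = 0.125 (first cousins share one grandparent pair — two paths of length 4: r = 2·(1/2)^4 = 1/8).
Hamilton's rule: n·r·B > C  ⇒  n > C/(r·B) = 0.0844/(0.125·0.359) = 1.881.
The smallest integer exceeding 1.881 is 2.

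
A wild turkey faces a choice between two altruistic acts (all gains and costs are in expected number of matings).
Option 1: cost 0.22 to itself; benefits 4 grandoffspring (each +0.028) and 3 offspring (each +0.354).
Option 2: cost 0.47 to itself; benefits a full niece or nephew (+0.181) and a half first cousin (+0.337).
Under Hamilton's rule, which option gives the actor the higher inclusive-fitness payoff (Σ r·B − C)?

Option 1: r to a grandoffspring = 0.25.
Option 1: r to an offspring = 0.5.
Option 1: Σ r·B − C = (4·0.25·0.028 + 3·0.5·0.354) − 0.22 = 0.339.
Option 2: r to a full niece or nephew = 0.25.
Option 2: r to a half first cousin = 0.0625.
Option 2: Σ r·B − C = (1·0.25·0.181 + 1·0.0625·0.337) − 0.47 = -0.4036875.
Option 1 has the higher net inclusive-fitness payoff.

Option 1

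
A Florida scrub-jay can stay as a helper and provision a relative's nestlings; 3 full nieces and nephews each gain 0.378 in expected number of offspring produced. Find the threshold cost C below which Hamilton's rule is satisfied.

r to a full niece or nephew = 1/4 (full aunt/uncle↔niece/nephew: two paths of length 3 through the shared grandparent pair: r = 2·(1/2)^3 = 1/4).
Hamilton's rule: n·r·B > C, so the trait is favored while C < n·r·B = 3·0.25·0.378 = 0.2835.

0.2835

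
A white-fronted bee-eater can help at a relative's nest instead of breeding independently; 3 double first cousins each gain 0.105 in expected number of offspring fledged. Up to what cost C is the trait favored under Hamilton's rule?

0.07875

r to a double first cousin = 1/4 (double first cousins share both grandparent pairs — four paths of length 4: r = 4·(1/2)^4 = 1/4).
Hamilton's rule: n·r·B > C, so the trait is favored while C < n·r·B = 3·0.25·0.105 = 0.07875.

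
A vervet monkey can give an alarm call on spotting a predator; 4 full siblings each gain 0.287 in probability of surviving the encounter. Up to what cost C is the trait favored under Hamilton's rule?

r to a full sibling = 0.5 (full sibs share both parents — two paths of length 2: r = 2·(1/2)^2 = 1/2).
Hamilton's rule: n·r·B > C, so the trait is favored while C < n·r·B = 4·0.5·0.287 = 0.574.

0.574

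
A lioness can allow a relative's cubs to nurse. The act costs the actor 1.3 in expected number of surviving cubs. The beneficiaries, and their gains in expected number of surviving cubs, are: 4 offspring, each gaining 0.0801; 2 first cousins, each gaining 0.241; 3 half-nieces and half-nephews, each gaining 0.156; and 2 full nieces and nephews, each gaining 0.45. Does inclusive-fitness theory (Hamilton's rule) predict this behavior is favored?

Hamilton's rule: the trait is favored when the sum of r·B over every recipient exceeds the actor's cost C.
r to an offspring = 0.5 (one parent–offspring link: r = (1/2)^1 = 1/2).
r to a first cousin = 0.125 (first cousins share one grandparent pair — two paths of length 4: r = 2·(1/2)^4 = 1/8).
r to a half-niece or half-nephew = 0.125 (half-aunt/uncle↔niece/nephew: one path of length 3: r = (1/2)^3 = 1/8).
r to a full niece or nephew = 1/4 (full aunt/uncle↔niece/nephew: two paths of length 3 through the shared grandparent pair: r = 2·(1/2)^3 = 1/4).
Summing one r·B term per recipient: 4·0.5·0.0801 + 2·0.125·0.241 + 3·0.125·0.156 + 2·0.25·0.45 = 0.50395.
0.50395 < 1.3: the indirect benefit is less than the cost.

No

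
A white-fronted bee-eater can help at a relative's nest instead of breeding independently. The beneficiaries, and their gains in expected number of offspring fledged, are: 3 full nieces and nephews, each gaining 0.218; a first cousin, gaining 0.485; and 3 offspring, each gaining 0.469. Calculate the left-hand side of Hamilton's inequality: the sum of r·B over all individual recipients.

r to a full niece or nephew = 0.25 (full aunt/uncle↔niece/nephew: two paths of length 3 through the shared grandparent pair: r = 2·(1/2)^3 = 1/4).
r to a first cousin = 1/8 (first cousins share one grandparent pair — two paths of length 4: r = 2·(1/2)^4 = 1/8).
r to an offspring = 1/2 (one parent–offspring link: r = (1/2)^1 = 1/2).
Summing one r·B term per recipient: 3·0.25·0.218 + 1·0.125·0.485 + 3·0.5·0.469 = 0.927625.

0.927625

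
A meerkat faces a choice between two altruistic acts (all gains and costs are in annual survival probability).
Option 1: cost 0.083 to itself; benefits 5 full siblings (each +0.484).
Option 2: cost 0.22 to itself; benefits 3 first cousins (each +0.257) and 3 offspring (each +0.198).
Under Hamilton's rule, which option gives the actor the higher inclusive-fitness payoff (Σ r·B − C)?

Option 1

Option 1: r to a full sibling = 0.5.
Option 1: Σ r·B − C = (5·0.5·0.484) − 0.083 = 1.127.
Option 2: r to a first cousin = 0.125.
Option 2: r to an offspring = 0.5.
Option 2: Σ r·B − C = (3·0.125·0.257 + 3·0.5·0.198) − 0.22 = 0.173375.
Option 1 has the higher net inclusive-fitness payoff.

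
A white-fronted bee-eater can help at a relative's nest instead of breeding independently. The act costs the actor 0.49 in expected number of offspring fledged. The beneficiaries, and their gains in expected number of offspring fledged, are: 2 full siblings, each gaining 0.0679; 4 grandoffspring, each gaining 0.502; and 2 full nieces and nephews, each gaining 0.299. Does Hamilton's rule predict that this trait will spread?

Hamilton's rule: the trait is favored when the sum of r·B over every recipient exceeds the actor's cost C.
r to a full sibling = 0.5 (full sibs share both parents — two paths of length 2: r = 2·(1/2)^2 = 1/2).
r to a grandoffspring = 1/4 (two parent–offspring links: r = (1/2)^2 = 1/4).
r to a full niece or nephew = 1/4 (full aunt/uncle↔niece/nephew: two paths of length 3 through the shared grandparent pair: r = 2·(1/2)^3 = 1/4).
Summing one r·B term per recipient: 2·0.5·0.0679 + 4·0.25·0.502 + 2·0.25·0.299 = 0.7194.
0.7194 > 0.49: the indirect benefit exceeds the cost.

Yes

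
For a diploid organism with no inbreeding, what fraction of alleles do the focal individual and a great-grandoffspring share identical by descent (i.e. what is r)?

0.125

Three parent–offspring links: r = (1/2)^3 = 1/8.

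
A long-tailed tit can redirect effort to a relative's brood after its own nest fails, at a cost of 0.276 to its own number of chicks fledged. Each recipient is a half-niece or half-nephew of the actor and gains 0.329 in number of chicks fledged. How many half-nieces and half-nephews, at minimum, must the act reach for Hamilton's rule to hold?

r to a half-niece or half-nephew = 1/8 (half-aunt/uncle↔niece/nephew: one path of length 3: r = (1/2)^3 = 1/8).
Hamilton's rule: n·r·B > C  ⇒  n > C/(r·B) = 0.276/(0.125·0.329) = 6.711.
The smallest integer exceeding 6.711 is 7.

7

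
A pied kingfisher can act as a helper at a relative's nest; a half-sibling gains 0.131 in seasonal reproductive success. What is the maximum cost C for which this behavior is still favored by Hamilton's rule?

0.03275

r to a half-sibling = 0.25 (half-sibs share one parent — one path of length 2: r = (1/2)^2 = 1/4).
Hamilton's rule: n·r·B > C, so the trait is favored while C < n·r·B = 1·0.25·0.131 = 0.03275.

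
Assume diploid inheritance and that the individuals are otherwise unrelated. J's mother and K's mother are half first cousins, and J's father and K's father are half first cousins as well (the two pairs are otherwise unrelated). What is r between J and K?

0.03125

Relatedness sums over independent paths through distinct common ancestors.
J and K are related in two ways: half second cousins through their mothers (r = 1/64) and half second cousins through their fathers (r = 1/64).
r = 1/64 + 1/64 = 0.03125.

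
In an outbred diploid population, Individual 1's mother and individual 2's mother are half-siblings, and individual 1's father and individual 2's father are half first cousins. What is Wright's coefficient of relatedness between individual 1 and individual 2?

Independent pedigree routes through distinct common ancestors add.
Individual 1 and individual 2 are related in two ways: half first cousins through their mothers (r = 1/16) and half second cousins through their fathers (r = 1/64).
r = 1/16 + 1/64 = 5/64 = 0.078125.

0.078125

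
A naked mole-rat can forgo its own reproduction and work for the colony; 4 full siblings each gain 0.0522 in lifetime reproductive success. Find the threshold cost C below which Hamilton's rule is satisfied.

0.1044

r to a full sibling = 1/2 (full sibs share both parents — two paths of length 2: r = 2·(1/2)^2 = 1/2).
Hamilton's rule: n·r·B > C, so the trait is favored while C < n·r·B = 4·0.5·0.0522 = 0.1044.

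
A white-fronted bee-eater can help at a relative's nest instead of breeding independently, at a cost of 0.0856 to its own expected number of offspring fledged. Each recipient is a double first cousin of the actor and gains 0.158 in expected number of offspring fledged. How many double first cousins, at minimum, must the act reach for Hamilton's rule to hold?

r to a double first cousin = 1/4 (double first cousins share both grandparent pairs — four paths of length 4: r = 4·(1/2)^4 = 1/4).
Hamilton's rule: n·r·B > C  ⇒  n > C/(r·B) = 0.0856/(0.25·0.158) = 2.167.
The smallest integer exceeding 2.167 is 3.

3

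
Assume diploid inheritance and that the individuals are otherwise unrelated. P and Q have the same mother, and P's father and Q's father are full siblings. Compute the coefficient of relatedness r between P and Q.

0.375

Independent pedigree routes through distinct common ancestors add.
P and Q are related in two ways: half-sibs through their shared mother (r = 1/4) and first cousins through their fathers (r = 1/8).
r = 1/4 + 1/8 = 0.375.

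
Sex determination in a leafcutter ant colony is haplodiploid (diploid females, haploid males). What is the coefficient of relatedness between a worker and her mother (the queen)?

0.5

One meiotic link between diploid queen and diploid daughter: r = 1/2.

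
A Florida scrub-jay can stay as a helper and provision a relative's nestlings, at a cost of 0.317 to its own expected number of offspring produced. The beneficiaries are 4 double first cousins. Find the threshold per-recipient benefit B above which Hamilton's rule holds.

r to a double first cousin = 1/4 (double first cousins share both grandparent pairs — four paths of length 4: r = 4·(1/2)^4 = 1/4).
Hamilton's rule with n recipients of equal r: n·r·B > C, so B > C/(n·r) = 0.317/(4·0.25) = 0.317.

0.317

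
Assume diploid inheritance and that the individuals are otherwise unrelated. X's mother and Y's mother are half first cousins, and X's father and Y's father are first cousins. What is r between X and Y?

0.046875

Wright's path rule: contributions from independent ancestry routes add.
X and Y are related in two ways: half second cousins through their mothers (r = 1/64) and second cousins through their fathers (r = 1/32).
r = 1/64 + 1/32 = 0.046875.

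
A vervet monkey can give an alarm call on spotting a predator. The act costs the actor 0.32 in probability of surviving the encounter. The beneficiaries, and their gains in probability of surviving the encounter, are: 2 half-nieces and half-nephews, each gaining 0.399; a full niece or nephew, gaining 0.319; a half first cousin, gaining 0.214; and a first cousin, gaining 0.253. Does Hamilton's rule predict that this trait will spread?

No

Hamilton's rule: the trait is favored when the sum of r·B over every recipient exceeds the actor's cost C.
r to a half-niece or half-nephew = 1/8 (half-aunt/uncle↔niece/nephew: one path of length 3: r = (1/2)^3 = 1/8).
r to a full niece or nephew = 1/4 (full aunt/uncle↔niece/nephew: two paths of length 3 through the shared grandparent pair: r = 2·(1/2)^3 = 1/4).
r to a half first cousin = 1/16 (half first cousins share one grandparent — one path of length 4: r = (1/2)^4 = 1/16).
r to a first cousin = 0.125 (first cousins share one grandparent pair — two paths of length 4: r = 2·(1/2)^4 = 1/8).
Summing one r·B term per recipient: 2·0.125·0.399 + 1·0.25·0.319 + 1·0.0625·0.214 + 1·0.125·0.253 = 0.2245.
0.2245 < 0.32: the indirect benefit is less than the cost.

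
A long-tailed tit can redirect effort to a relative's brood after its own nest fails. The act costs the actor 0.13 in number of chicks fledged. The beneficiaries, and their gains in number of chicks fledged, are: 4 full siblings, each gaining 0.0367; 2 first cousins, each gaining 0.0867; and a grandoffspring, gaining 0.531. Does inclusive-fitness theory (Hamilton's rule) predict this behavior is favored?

Yes

Hamilton's rule: the trait is favored when the sum of r·B over every recipient exceeds the actor's cost C.
r to a full sibling = 0.5 (full sibs share both parents — two paths of length 2: r = 2·(1/2)^2 = 1/2).
r to a first cousin = 0.125 (first cousins share one grandparent pair — two paths of length 4: r = 2·(1/2)^4 = 1/8).
r to a grandoffspring = 1/4 (two parent–offspring links: r = (1/2)^2 = 1/4).
Summing one r·B term per recipient: 4·0.5·0.0367 + 2·0.125·0.0867 + 1·0.25·0.531 = 0.227825.
0.227825 > 0.13: the indirect benefit exceeds the cost.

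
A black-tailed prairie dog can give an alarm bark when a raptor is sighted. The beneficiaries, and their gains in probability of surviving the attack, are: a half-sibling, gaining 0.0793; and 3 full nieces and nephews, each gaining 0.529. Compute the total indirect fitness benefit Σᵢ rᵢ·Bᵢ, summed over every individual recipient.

r to a half-sibling = 0.25 (half-sibs share one parent — one path of length 2: r = (1/2)^2 = 1/4).
r to a full niece or nephew = 1/4 (full aunt/uncle↔niece/nephew: two paths of length 3 through the shared grandparent pair: r = 2·(1/2)^3 = 1/4).
Summing one r·B term per recipient: 1·0.25·0.0793 + 3·0.25·0.529 = 0.416575.

0.416575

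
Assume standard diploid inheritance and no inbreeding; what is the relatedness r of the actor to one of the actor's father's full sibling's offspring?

Each parent–offspring link contributes a factor of 1/2, and independent paths through distinct common ancestors add.
First cousins share one grandparent pair — two paths of length 4: r = 2·(1/2)^4 = 1/8.

0.125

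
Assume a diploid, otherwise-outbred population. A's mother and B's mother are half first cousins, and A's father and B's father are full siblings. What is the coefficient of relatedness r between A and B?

Wright's path rule: contributions from independent ancestry routes add.
A and B are related in two ways: half second cousins through their mothers (r = 1/64) and first cousins through their fathers (r = 1/8).
r = 1/64 + 1/8 = 0.140625.

0.140625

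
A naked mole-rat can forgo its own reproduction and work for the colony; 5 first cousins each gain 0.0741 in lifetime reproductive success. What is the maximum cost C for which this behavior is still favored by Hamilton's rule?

r to a first cousin = 0.125 (first cousins share one grandparent pair — two paths of length 4: r = 2·(1/2)^4 = 1/8).
Hamilton's rule: n·r·B > C, so the trait is favored while C < n·r·B = 5·0.125·0.0741 = 0.0463125.

0.0463125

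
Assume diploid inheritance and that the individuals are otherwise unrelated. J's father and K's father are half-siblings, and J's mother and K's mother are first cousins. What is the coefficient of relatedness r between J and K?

With two independent routes of shared ancestry, r is the sum of the two contributions.
J and K are related in two ways: half first cousins through their fathers (r = 1/16) and second cousins through their mothers (r = 1/32).
r = 1/16 + 1/32 = 0.09375.

0.09375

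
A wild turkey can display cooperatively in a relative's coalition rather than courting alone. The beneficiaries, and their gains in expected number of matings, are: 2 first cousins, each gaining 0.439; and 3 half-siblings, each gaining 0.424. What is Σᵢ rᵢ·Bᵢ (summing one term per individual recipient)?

r to a first cousin = 0.125 (first cousins share one grandparent pair — two paths of length 4: r = 2·(1/2)^4 = 1/8).
r to a half-sibling = 0.25 (half-sibs share one parent — one path of length 2: r = (1/2)^2 = 1/4).
Summing one r·B term per recipient: 2·0.125·0.439 + 3·0.25·0.424 = 0.42775.

0.42775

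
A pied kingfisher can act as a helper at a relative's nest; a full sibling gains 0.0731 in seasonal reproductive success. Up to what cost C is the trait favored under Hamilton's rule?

0.03655

r to a full sibling = 1/2 (full sibs share both parents — two paths of length 2: r = 2·(1/2)^2 = 1/2).
Hamilton's rule: n·r·B > C, so the trait is favored while C < n·r·B = 1·0.5·0.0731 = 0.03655.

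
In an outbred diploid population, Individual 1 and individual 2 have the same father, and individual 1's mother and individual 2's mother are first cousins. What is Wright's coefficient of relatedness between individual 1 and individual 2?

With two independent routes of shared ancestry, r is the sum of the two contributions.
Individual 1 and individual 2 are related in two ways: half-sibs through their shared father (r = 1/4) and second cousins through their mothers (r = 1/32).
r = 1/4 + 1/32 = 0.28125.

0.28125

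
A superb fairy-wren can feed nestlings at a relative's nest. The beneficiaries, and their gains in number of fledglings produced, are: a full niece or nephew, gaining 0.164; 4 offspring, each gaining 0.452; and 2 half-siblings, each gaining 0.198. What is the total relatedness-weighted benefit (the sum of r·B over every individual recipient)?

r to a full niece or nephew = 0.25 (full aunt/uncle↔niece/nephew: two paths of length 3 through the shared grandparent pair: r = 2·(1/2)^3 = 1/4).
r to an offspring = 0.5 (one parent–offspring link: r = (1/2)^1 = 1/2).
r to a half-sibling = 1/4 (half-sibs share one parent — one path of length 2: r = (1/2)^2 = 1/4).
Summing one r·B term per recipient: 1·0.25·0.164 + 4·0.5·0.452 + 2·0.25·0.198 = 1.044.

1.044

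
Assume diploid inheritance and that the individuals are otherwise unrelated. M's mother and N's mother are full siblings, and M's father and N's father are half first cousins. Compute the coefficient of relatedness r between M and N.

Independent pedigree routes through distinct common ancestors add.
M and N are related in two ways: first cousins through their mothers (r = 1/8) and half second cousins through their fathers (r = 1/64).
r = 1/8 + 1/64 = 0.140625.

0.140625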